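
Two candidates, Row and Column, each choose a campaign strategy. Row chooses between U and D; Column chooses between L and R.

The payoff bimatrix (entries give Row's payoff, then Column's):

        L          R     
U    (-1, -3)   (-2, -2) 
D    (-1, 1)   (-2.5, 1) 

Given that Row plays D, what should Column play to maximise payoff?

Against D, Column earns 1 from L and 1 from R.
So either strategy is a best response.

either — both L and R are best responses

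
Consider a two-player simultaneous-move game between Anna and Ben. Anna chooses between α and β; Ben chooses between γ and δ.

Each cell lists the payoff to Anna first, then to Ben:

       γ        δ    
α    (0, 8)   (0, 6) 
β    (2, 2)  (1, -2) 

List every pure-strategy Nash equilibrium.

(β, γ)

(α, γ): Anna prefers β (2 > 0) — not an equilibrium.
(α, δ): Anna prefers β (1 > 0); Ben prefers γ (8 > 6) — not an equilibrium.
(β, γ): Anna gets 2 ≥ 0 from α, and Ben gets 2 ≥ -2 from δ — Nash equilibrium.
(β, δ): Ben prefers γ (2 > -2) — not an equilibrium.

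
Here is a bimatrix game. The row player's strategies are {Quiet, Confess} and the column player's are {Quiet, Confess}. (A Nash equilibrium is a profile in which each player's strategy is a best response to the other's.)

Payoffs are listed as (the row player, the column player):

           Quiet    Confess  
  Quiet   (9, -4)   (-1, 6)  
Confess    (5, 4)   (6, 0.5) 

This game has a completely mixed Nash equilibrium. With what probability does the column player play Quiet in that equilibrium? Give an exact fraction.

7/11

Let y be the probability that the column player plays Quiet. In a completely mixed equilibrium, the row player must be indifferent between Quiet and Confess.
The row player's expected payoff from Quiet is 9y − (1−y); from Confess it is 5y + 6(1−y).
Setting these equal: 10y − 1 = −y + 6, so y = 7/11.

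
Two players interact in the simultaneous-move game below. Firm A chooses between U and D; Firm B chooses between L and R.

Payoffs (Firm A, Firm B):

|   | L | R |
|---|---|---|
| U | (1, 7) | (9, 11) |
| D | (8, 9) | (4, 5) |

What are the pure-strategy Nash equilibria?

(U, R) and (D, L)

(U, L): Firm A prefers D (8 > 1); Firm B prefers R (11 > 7) — not an equilibrium.
(U, R): Firm A gets 9 ≥ 4 from D, and Firm B gets 11 ≥ 7 from L — Nash equilibrium.
(D, L): Firm A gets 8 ≥ 1 from U, and Firm B gets 9 ≥ 5 from R — Nash equilibrium.
(D, R): Firm A prefers U (9 > 4); Firm B prefers L (9 > 5) — not an equilibrium.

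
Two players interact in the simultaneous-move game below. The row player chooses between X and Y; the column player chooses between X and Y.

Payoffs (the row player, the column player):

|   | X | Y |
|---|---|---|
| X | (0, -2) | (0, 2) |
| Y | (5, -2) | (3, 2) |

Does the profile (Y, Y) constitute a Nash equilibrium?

At (Y, Y), the row player earns 3; switching to X would give 0, so the row player has no profitable deviation.
The column player earns 2; switching to X would give -2, so the column player has no profitable deviation.
Neither player can gain by a unilateral deviation, so this profile is a Nash equilibrium.

Yes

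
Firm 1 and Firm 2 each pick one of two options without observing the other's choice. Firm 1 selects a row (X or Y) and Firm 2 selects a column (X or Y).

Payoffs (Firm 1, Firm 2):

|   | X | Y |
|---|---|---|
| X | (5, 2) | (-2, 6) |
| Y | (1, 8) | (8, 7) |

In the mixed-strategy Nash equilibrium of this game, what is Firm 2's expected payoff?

First find x, the probability Firm 1 plays X, from Firm 2's indifference between X and Y: 2x + 8(1−x) = 6x + 7(1−x), giving x = 1/5.
Since Firm 2 is indifferent in equilibrium, Firm 2's expected payoff equals the payoff from either column against (1/5, 4/5). Using X: 2(1/5) + 8(4/5) = 34/5.

34/5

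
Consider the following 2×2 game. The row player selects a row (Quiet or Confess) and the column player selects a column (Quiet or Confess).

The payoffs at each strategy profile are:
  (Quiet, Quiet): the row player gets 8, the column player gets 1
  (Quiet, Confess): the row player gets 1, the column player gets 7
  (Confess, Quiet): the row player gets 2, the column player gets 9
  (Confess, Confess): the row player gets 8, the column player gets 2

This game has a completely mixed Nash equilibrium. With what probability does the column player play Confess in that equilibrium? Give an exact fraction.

6/13

Let q be the probability that the column player plays Quiet. In a completely mixed equilibrium, the row player must be indifferent between Quiet and Confess.
The row player's expected payoff from Quiet is 8q + (1−q); from Confess it is 2q + 8(1−q).
Setting these equal: 7q + 1 = −6q + 8, so q = 7/13.
Therefore the column player plays Confess with probability 1 − 7/13 = 6/13.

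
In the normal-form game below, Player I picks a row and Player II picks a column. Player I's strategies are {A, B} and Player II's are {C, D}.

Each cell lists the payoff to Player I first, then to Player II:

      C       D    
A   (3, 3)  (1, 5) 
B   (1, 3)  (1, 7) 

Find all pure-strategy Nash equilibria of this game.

(A, C): Player II prefers D (5 > 3) — not an equilibrium.
(A, D): Player I gets 1 ≥ 1 from B, and Player II gets 5 ≥ 3 from C — Nash equilibrium.
(B, C): Player I prefers A (3 > 1); Player II prefers D (7 > 3) — not an equilibrium.
(B, D): Player I gets 1 ≥ 1 from A, and Player II gets 7 ≥ 3 from C — Nash equilibrium.

(A, D) and (B, D)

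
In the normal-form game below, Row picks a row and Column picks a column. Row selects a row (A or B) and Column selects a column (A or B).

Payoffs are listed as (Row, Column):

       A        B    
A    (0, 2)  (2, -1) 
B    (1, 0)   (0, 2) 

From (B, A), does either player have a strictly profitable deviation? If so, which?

Row at (B, A) earns 1; deviating to A yields 0 — not better.
Column earns 0; deviating to B yields 2 — a strict improvement.
Only Column has a strictly profitable deviation.

Column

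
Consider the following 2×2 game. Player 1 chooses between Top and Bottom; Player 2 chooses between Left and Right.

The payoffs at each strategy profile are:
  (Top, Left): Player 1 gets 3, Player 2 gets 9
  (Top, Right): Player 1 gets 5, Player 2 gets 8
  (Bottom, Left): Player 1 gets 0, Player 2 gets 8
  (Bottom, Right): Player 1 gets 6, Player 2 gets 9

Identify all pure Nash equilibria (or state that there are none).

(Top, Left) and (Bottom, Right)

(Top, Left): Player 1 gets 3 ≥ 0 from Bottom, and Player 2 gets 9 ≥ 8 from Right — Nash equilibrium.
(Top, Right): Player 1 prefers Bottom (6 > 5); Player 2 prefers Left (9 > 8) — not an equilibrium.
(Bottom, Left): Player 1 prefers Top (3 > 0); Player 2 prefers Right (9 > 8) — not an equilibrium.
(Bottom, Right): Player 1 gets 6 ≥ 5 from Top, and Player 2 gets 9 ≥ 8 from Left — Nash equilibrium.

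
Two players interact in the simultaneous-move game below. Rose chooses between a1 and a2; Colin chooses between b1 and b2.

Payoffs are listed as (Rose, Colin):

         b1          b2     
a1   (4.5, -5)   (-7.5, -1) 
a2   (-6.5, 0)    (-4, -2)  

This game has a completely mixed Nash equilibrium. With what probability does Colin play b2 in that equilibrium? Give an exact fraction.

Let q be the probability that Colin plays b1. In a completely mixed equilibrium, Rose must be indifferent between a1 and a2.
Rose's expected payoff from a1 is 4.5q − 7.5(1−q); from a2 it is −6.5q − 4(1−q).
Setting these equal: 12q − 7.5 = −2.5q − 4, so q = 7/29.
Therefore Colin plays b2 with probability 1 − 7/29 = 22/29.

22/29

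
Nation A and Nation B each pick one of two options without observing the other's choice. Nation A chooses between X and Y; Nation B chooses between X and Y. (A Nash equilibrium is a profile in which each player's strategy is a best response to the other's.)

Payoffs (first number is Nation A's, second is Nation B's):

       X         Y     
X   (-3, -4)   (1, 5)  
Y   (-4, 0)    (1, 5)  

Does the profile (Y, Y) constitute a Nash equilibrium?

At (Y, Y), Nation A earns 1; switching to X would give 1, so Nation A has no profitable deviation.
Nation B earns 5; switching to X would give 0, so Nation B has no profitable deviation.
Neither player can gain by a unilateral deviation, so this profile is a Nash equilibrium.

Yes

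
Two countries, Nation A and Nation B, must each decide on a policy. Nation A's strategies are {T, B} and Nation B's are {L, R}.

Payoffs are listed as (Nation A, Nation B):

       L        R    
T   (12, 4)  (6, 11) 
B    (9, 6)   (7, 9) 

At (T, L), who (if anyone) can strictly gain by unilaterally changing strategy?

Nation B

Nation A at (T, L) earns 12; deviating to B yields 9 — not better.
Nation B earns 4; deviating to R yields 11 — a strict improvement.
Only Nation B has a strictly profitable deviation.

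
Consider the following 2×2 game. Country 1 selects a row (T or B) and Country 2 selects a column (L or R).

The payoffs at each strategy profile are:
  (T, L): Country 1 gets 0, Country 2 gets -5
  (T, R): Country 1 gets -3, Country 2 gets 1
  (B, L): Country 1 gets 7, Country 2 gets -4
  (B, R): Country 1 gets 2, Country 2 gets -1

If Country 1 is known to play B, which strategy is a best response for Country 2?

Against B, Country 2 earns -4 from L and -1 from R.
So R is the best response.

R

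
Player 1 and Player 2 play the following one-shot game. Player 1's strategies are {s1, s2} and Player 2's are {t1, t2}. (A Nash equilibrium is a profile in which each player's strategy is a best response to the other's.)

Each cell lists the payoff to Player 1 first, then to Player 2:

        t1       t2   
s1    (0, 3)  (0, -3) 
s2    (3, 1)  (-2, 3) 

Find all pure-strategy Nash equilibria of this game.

(s1, t1): Player 1 prefers s2 (3 > 0) — not an equilibrium.
(s1, t2): Player 2 prefers t1 (3 > -3) — not an equilibrium.
(s2, t1): Player 2 prefers t2 (3 > 1) — not an equilibrium.
(s2, t2): Player 1 prefers s1 (0 > -2) — not an equilibrium.

none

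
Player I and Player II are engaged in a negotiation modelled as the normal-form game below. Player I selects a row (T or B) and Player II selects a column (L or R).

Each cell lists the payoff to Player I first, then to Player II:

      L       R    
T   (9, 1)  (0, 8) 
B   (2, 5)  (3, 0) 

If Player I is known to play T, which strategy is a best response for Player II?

Against T, Player II earns 1 from L and 8 from R.
So R is the best response.

R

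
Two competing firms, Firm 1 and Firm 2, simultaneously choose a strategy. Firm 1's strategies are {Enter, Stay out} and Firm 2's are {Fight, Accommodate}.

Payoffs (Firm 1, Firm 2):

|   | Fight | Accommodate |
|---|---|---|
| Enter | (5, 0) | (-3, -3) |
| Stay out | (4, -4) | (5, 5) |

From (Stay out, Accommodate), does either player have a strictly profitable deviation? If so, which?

Firm 1 at (Stay out, Accommodate) earns 5; deviating to Enter yields -3 — not better.
Firm 2 earns 5; deviating to Fight yields -4 — not better.
Neither player can strictly improve; the profile is a Nash equilibrium.

Neither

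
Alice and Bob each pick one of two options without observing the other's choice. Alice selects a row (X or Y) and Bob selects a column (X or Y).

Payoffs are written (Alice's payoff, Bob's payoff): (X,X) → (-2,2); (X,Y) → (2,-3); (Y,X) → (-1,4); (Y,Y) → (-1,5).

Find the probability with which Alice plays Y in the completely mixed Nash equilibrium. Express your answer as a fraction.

Let r be the probability that Alice plays X. In a completely mixed equilibrium, Bob must be indifferent between X and Y.
Bob's expected payoff from X is 2r + 4(1−r); from Y it is −3r + 5(1−r).
Setting these equal: −2r + 4 = −8r + 5, so r = 1/6.
Therefore Alice plays Y with probability 1 − 1/6 = 5/6.

5/6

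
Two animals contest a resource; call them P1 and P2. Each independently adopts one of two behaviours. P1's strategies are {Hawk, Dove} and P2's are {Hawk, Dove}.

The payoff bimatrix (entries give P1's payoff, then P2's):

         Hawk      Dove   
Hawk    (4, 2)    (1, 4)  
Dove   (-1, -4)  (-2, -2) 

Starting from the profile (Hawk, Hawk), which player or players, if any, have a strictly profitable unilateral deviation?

P2

P1 at (Hawk, Hawk) earns 4; deviating to Dove yields -1 — not better.
P2 earns 2; deviating to Dove yields 4 — a strict improvement.
Only P2 has a strictly profitable deviation.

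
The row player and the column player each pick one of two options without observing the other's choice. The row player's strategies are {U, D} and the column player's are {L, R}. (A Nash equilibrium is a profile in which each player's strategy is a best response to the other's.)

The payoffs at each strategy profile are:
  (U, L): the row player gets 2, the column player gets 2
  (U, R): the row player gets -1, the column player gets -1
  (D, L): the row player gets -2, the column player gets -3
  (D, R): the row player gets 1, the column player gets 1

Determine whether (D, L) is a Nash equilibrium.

At (D, L), the row player earns -2; switching to U would give 2, so the row player would deviate.
The column player earns -3; switching to R would give 1, so the column player would deviate.
Since at least one player can profitably deviate, this is not a Nash equilibrium.

No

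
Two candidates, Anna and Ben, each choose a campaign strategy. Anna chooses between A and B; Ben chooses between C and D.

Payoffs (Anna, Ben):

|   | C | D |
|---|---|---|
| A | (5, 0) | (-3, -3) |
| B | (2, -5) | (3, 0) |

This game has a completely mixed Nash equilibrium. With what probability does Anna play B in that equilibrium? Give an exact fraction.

Let x be the probability that Anna plays A. In a completely mixed equilibrium, Ben must be indifferent between C and D.
Ben's expected payoff from C is −5(1−x); from D it is −3x.
Setting these equal: 5x − 5 = −3x, so x = 5/8.
Therefore Anna plays B with probability 1 − 5/8 = 3/8.

3/8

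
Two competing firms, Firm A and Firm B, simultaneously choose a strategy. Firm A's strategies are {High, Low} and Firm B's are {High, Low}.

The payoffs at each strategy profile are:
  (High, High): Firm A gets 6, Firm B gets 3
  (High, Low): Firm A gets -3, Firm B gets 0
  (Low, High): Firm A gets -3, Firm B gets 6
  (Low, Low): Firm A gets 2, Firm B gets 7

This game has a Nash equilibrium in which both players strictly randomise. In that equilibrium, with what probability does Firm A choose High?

1/4

Let r be the probability that Firm A plays High. In a completely mixed equilibrium, Firm B must be indifferent between High and Low.
Firm B's expected payoff from High is 3r + 6(1−r); from Low it is 7(1−r).
Setting these equal: −3r + 6 = −7r + 7, so r = 1/4.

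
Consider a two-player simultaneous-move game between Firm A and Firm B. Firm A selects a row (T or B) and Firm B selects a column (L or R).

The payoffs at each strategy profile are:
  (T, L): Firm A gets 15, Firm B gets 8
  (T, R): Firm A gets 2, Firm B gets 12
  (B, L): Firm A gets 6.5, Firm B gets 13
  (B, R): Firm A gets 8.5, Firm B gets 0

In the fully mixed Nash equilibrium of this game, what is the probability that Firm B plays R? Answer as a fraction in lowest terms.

Let c be the probability that Firm B plays L. In a completely mixed equilibrium, Firm A must be indifferent between T and B.
Firm A's expected payoff from T is 15c + 2(1−c); from B it is 6.5c + 8.5(1−c).
Setting these equal: 13c + 2 = −2c + 8.5, so c = 13/30.
Therefore Firm B plays R with probability 1 − 13/30 = 17/30.

17/30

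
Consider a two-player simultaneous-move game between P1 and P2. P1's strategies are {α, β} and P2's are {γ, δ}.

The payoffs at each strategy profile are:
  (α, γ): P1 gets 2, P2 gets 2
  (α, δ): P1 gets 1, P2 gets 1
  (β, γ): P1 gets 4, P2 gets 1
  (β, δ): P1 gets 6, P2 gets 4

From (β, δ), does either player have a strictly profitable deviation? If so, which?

P1 at (β, δ) earns 6; deviating to α yields 1 — not better.
P2 earns 4; deviating to γ yields 1 — not better.
Neither player can strictly improve; the profile is a Nash equilibrium.

Neither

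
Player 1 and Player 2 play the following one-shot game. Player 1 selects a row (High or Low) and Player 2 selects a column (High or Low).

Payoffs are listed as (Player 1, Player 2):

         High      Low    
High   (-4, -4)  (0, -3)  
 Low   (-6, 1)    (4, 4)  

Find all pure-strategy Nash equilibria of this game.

(High, High): Player 2 prefers Low (-3 > -4) — not an equilibrium.
(High, Low): Player 1 prefers Low (4 > 0) — not an equilibrium.
(Low, High): Player 1 prefers High (-4 > -6); Player 2 prefers Low (4 > 1) — not an equilibrium.
(Low, Low): Player 1 gets 4 ≥ 0 from High, and Player 2 gets 4 ≥ 1 from High — Nash equilibrium.

(Low, Low)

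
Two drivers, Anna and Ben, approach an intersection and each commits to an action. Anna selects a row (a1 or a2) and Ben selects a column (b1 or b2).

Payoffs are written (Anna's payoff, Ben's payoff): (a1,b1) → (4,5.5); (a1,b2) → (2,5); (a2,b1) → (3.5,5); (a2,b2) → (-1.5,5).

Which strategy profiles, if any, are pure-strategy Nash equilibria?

(a1, b1)

(a1, b1): Anna gets 4 ≥ 3.5 from a2, and Ben gets 5.5 ≥ 5 from b2 — Nash equilibrium.
(a1, b2): Ben prefers b1 (5.5 > 5) — not an equilibrium.
(a2, b1): Anna prefers a1 (4 > 3.5) — not an equilibrium.
(a2, b2): Anna prefers a1 (2 > -1.5) — not an equilibrium.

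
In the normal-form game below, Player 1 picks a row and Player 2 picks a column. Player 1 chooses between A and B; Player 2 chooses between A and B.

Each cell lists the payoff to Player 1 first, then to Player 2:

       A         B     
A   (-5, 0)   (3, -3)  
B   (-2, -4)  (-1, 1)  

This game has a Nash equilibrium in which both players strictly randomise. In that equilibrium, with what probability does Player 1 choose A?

Let p be the probability that Player 1 plays A. In a completely mixed equilibrium, Player 2 must be indifferent between A and B.
Player 2's expected payoff from A is −4(1−p); from B it is −3p + (1−p).
Setting these equal: 4p − 4 = −4p + 1, so p = 5/8.

5/8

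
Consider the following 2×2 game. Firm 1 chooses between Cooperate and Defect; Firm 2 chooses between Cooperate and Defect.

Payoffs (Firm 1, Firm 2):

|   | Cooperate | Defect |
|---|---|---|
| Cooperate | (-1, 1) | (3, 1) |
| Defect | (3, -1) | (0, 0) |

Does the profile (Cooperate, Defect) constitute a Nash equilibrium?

At (Cooperate, Defect), Firm 1 earns 3; switching to Defect would give 0, so Firm 1 has no profitable deviation.
Firm 2 earns 1; switching to Cooperate would give 1, so Firm 2 has no profitable deviation.
Neither player can gain by a unilateral deviation, so this profile is a Nash equilibrium.

Yes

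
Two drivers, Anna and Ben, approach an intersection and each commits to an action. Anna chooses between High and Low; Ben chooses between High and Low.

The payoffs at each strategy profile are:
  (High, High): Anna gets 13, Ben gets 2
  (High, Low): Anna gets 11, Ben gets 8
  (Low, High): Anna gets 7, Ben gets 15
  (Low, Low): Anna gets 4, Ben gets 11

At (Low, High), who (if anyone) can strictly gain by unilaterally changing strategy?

Anna

Anna at (Low, High) earns 7; deviating to High yields 13 — a strict improvement.
Ben earns 15; deviating to Low yields 11 — not better.
Only Anna has a strictly profitable deviation.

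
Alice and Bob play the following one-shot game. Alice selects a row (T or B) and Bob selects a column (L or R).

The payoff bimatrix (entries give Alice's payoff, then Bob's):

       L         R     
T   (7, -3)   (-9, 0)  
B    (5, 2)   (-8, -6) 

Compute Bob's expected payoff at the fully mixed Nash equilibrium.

First find x, the probability Alice plays T, from Bob's indifference between L and R: −3x + 2(1−x) = −6(1−x), giving x = 8/11.
Since Bob is indifferent in equilibrium, Bob's expected payoff equals the payoff from either column against (8/11, 3/11). Using L: −3(8/11) + 2(3/11) = -18/11.

-18/11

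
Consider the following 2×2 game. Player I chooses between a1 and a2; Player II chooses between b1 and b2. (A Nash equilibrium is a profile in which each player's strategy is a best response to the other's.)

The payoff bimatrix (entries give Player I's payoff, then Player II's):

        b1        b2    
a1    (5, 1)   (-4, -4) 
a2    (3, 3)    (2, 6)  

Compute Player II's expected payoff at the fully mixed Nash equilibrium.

First find p, the probability Player I plays a1, from Player II's indifference between b1 and b2: p + 3(1−p) = −4p + 6(1−p), giving p = 3/8.
Since Player II is indifferent in equilibrium, Player II's expected payoff equals the payoff from either column against (3/8, 5/8). Using b1: (3/8) + 3(5/8) = 9/4.

9/4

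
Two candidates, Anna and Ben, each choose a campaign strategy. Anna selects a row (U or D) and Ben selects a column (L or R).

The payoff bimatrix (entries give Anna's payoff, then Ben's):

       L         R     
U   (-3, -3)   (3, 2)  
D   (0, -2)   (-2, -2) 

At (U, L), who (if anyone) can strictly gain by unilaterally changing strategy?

Anna at (U, L) earns -3; deviating to D yields 0 — a strict improvement.
Ben earns -3; deviating to R yields 2 — a strict improvement.
Both Anna and Ben have strictly profitable deviations.

Both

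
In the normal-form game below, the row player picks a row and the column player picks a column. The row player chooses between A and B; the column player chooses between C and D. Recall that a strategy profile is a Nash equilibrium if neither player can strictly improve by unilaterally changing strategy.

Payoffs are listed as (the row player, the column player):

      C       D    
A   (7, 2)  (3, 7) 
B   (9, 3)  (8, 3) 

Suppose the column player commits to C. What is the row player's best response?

B

Against C, the row player earns 7 from A and 9 from B.
So B is the best response.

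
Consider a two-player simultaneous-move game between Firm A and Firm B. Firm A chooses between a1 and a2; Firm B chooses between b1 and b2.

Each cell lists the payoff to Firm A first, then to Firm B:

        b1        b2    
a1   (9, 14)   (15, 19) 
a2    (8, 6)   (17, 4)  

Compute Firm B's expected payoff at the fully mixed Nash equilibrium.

First find x, the probability Firm A plays a1, from Firm B's indifference between b1 and b2: 14x + 6(1−x) = 19x + 4(1−x), giving x = 2/7.
Since Firm B is indifferent in equilibrium, Firm B's expected payoff equals the payoff from either column against (2/7, 5/7). Using b1: 14(2/7) + 6(5/7) = 58/7.

58/7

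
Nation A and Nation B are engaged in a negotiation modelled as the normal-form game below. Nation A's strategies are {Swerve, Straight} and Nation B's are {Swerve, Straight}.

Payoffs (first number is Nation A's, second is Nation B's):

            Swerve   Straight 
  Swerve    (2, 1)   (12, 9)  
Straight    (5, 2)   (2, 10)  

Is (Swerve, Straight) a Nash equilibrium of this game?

Yes

At (Swerve, Straight), Nation A earns 12; switching to Straight would give 2, so Nation A has no profitable deviation.
Nation B earns 9; switching to Swerve would give 1, so Nation B has no profitable deviation.
Neither player can gain by a unilateral deviation, so this profile is a Nash equilibrium.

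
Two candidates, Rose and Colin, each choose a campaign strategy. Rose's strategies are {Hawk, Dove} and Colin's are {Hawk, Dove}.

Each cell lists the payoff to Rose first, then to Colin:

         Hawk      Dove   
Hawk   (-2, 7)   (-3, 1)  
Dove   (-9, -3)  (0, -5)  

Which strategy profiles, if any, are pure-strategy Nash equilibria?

(Hawk, Hawk)

(Hawk, Hawk): Rose gets -2 ≥ -9 from Dove, and Colin gets 7 ≥ 1 from Dove — Nash equilibrium.
(Hawk, Dove): Rose prefers Dove (0 > -3); Colin prefers Hawk (7 > 1) — not an equilibrium.
(Dove, Hawk): Rose prefers Hawk (-2 > -9) — not an equilibrium.
(Dove, Dove): Colin prefers Hawk (-3 > -5) — not an equilibrium.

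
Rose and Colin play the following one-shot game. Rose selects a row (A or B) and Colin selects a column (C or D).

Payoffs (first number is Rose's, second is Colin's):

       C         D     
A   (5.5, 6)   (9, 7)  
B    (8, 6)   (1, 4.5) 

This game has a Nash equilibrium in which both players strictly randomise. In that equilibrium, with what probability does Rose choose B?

Let x be the probability that Rose plays A. In a completely mixed equilibrium, Colin must be indifferent between C and D.
Colin's expected payoff from C is 6x + 6(1−x); from D it is 7x + 4.5(1−x).
Setting these equal: 6 = 2.5x + 4.5, so x = 3/5.
Therefore Rose plays B with probability 1 − 3/5 = 2/5.

2/5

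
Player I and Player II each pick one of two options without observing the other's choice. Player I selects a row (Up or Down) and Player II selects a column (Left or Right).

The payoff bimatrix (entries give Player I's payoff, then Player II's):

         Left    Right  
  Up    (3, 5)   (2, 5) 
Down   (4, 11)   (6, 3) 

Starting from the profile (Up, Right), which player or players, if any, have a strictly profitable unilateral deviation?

Player I

Player I at (Up, Right) earns 2; deviating to Down yields 6 — a strict improvement.
Player II earns 5; deviating to Left yields 5 — not better.
Only Player I has a strictly profitable deviation.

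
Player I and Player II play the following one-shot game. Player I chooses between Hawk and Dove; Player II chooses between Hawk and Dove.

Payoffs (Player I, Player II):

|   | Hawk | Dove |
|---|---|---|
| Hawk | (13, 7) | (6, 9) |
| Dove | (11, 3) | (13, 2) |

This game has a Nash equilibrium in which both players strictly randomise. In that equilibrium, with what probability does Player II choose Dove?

2/9

Let c be the probability that Player II plays Hawk. In a completely mixed equilibrium, Player I must be indifferent between Hawk and Dove.
Player I's expected payoff from Hawk is 13c + 6(1−c); from Dove it is 11c + 13(1−c).
Setting these equal: 7c + 6 = −2c + 13, so c = 7/9.
Therefore Player II plays Dove with probability 1 − 7/9 = 2/9.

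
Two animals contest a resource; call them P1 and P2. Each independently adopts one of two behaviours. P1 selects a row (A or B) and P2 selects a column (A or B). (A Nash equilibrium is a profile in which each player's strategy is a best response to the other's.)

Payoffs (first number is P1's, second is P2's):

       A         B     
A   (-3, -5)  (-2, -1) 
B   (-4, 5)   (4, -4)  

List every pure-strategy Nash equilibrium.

(A, A): P2 prefers B (-1 > -5) — not an equilibrium.
(A, B): P1 prefers B (4 > -2) — not an equilibrium.
(B, A): P1 prefers A (-3 > -4) — not an equilibrium.
(B, B): P2 prefers A (5 > -4) — not an equilibrium.

none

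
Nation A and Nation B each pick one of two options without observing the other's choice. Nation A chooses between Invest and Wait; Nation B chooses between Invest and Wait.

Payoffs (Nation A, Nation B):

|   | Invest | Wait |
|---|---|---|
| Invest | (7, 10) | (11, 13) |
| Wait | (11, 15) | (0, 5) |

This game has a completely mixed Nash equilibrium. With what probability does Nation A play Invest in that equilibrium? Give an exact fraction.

Let x be the probability that Nation A plays Invest. In a completely mixed equilibrium, Nation B must be indifferent between Invest and Wait.
Nation B's expected payoff from Invest is 10x + 15(1−x); from Wait it is 13x + 5(1−x).
Setting these equal: −5x + 15 = 8x + 5, so x = 10/13.

10/13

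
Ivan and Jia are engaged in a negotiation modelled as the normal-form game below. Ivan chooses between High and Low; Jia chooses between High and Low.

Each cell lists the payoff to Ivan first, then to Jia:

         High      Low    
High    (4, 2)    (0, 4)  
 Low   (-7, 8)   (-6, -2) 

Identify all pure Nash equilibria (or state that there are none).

(High, High): Jia prefers Low (4 > 2) — not an equilibrium.
(High, Low): Ivan gets 0 ≥ -6 from Low, and Jia gets 4 ≥ 2 from High — Nash equilibrium.
(Low, High): Ivan prefers High (4 > -7) — not an equilibrium.
(Low, Low): Ivan prefers High (0 > -6); Jia prefers High (8 > -2) — not an equilibrium.

(High, Low)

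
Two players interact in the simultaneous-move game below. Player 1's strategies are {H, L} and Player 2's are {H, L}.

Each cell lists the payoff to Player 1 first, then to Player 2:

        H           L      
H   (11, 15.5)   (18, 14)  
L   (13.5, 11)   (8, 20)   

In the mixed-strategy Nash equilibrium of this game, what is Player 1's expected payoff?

62/5

First find y, the probability Player 2 plays H, from Player 1's indifference between H and L: 11y + 18(1−y) = 13.5y + 8(1−y), giving y = 4/5.
Since Player 1 is indifferent in equilibrium, Player 1's expected payoff equals the payoff from either row against (4/5, 1/5). Using H: 11(4/5) + 18(1/5) = 62/5.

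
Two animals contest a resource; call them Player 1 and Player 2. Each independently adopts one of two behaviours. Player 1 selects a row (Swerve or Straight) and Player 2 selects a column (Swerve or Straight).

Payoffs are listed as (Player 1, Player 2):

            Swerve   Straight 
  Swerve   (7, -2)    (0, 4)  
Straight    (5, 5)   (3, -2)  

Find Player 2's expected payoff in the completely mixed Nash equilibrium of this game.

First find x, the probability Player 1 plays Swerve, from Player 2's indifference between Swerve and Straight: −2x + 5(1−x) = 4x − 2(1−x), giving x = 7/13.
Since Player 2 is indifferent in equilibrium, Player 2's expected payoff equals the payoff from either column against (7/13, 6/13). Using Swerve: −2(7/13) + 5(6/13) = 16/13.

16/13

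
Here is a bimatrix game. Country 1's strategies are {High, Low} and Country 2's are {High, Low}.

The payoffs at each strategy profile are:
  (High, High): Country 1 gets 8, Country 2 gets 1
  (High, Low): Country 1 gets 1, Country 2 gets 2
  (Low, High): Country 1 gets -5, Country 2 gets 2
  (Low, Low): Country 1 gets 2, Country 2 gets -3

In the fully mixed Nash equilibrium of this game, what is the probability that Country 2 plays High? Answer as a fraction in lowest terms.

Let c be the probability that Country 2 plays High. In a completely mixed equilibrium, Country 1 must be indifferent between High and Low.
Country 1's expected payoff from High is 8c + (1−c); from Low it is −5c + 2(1−c).
Setting these equal: 7c + 1 = −7c + 2, so c = 1/14.

1/14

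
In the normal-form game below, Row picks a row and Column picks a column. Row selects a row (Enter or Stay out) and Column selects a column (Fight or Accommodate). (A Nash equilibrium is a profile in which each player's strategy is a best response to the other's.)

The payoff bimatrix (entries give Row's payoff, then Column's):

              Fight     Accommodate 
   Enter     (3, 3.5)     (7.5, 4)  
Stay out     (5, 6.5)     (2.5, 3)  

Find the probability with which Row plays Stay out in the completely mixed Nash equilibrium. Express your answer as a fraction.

1/8

Let r be the probability that Row plays Enter. In a completely mixed equilibrium, Column must be indifferent between Fight and Accommodate.
Column's expected payoff from Fight is 3.5r + 6.5(1−r); from Accommodate it is 4r + 3(1−r).
Setting these equal: −3r + 6.5 = r + 3, so r = 7/8.
Therefore Row plays Stay out with probability 1 − 7/8 = 1/8.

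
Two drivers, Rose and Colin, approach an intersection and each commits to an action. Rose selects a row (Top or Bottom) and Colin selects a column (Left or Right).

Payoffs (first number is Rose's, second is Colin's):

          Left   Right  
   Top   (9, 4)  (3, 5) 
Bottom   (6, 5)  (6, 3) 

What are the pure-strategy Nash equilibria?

none

(Top, Left): Colin prefers Right (5 > 4) — not an equilibrium.
(Top, Right): Rose prefers Bottom (6 > 3) — not an equilibrium.
(Bottom, Left): Rose prefers Top (9 > 6) — not an equilibrium.
(Bottom, Right): Colin prefers Left (5 > 3) — not an equilibrium.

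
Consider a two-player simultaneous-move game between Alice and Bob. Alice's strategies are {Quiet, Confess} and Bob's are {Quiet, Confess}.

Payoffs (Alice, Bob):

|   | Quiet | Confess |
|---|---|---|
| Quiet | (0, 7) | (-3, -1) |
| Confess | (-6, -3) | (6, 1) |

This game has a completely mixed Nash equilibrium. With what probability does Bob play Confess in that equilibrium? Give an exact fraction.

Let c be the probability that Bob plays Quiet. In a completely mixed equilibrium, Alice must be indifferent between Quiet and Confess.
Alice's expected payoff from Quiet is −3(1−c); from Confess it is −6c + 6(1−c).
Setting these equal: 3c − 3 = −12c + 6, so c = 3/5.
Therefore Bob plays Confess with probability 1 − 3/5 = 2/5.

2/5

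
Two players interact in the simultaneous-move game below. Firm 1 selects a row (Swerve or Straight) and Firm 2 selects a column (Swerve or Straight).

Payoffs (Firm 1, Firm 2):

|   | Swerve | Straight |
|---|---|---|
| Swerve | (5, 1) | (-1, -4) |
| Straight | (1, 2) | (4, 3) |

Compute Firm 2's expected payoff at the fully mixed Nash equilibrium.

11/6

First find x, the probability Firm 1 plays Swerve, from Firm 2's indifference between Swerve and Straight: x + 2(1−x) = −4x + 3(1−x), giving x = 1/6.
Since Firm 2 is indifferent in equilibrium, Firm 2's expected payoff equals the payoff from either column against (1/6, 5/6). Using Swerve: (1/6) + 2(5/6) = 11/6.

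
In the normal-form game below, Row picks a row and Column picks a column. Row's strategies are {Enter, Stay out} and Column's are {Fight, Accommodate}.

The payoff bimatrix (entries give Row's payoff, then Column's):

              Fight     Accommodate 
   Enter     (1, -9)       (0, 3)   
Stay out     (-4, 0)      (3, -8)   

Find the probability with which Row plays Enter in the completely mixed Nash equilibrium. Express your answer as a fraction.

2/5

Let r be the probability that Row plays Enter. In a completely mixed equilibrium, Column must be indifferent between Fight and Accommodate.
Column's expected payoff from Fight is −9r; from Accommodate it is 3r − 8(1−r).
Setting these equal: −9r = 11r − 8, so r = 2/5.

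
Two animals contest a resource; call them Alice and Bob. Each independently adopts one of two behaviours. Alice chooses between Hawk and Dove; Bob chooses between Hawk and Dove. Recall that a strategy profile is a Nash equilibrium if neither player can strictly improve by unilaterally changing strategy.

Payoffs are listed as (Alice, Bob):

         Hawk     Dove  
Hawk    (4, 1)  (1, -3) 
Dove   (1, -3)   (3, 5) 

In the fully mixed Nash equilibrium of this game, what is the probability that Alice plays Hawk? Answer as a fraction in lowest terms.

2/3

Let x be the probability that Alice plays Hawk. In a completely mixed equilibrium, Bob must be indifferent between Hawk and Dove.
Bob's expected payoff from Hawk is x − 3(1−x); from Dove it is −3x + 5(1−x).
Setting these equal: 4x − 3 = −8x + 5, so x = 2/3.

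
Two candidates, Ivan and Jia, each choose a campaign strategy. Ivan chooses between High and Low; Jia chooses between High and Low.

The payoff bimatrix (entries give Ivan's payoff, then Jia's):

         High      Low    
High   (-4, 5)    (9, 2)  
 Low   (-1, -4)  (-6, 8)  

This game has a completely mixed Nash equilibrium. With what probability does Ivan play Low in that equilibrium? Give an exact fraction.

Let x be the probability that Ivan plays High. In a completely mixed equilibrium, Jia must be indifferent between High and Low.
Jia's expected payoff from High is 5x − 4(1−x); from Low it is 2x + 8(1−x).
Setting these equal: 9x − 4 = −6x + 8, so x = 4/5.
Therefore Ivan plays Low with probability 1 − 4/5 = 1/5.

1/5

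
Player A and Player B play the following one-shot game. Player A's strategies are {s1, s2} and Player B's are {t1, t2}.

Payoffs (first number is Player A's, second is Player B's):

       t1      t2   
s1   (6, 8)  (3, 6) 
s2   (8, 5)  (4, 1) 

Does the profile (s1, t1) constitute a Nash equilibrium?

At (s1, t1), Player A earns 6; switching to s2 would give 8, so Player A would deviate.
Player B earns 8; switching to t2 would give 6, so Player B has no profitable deviation.
Since at least one player can profitably deviate, this is not a Nash equilibrium.

No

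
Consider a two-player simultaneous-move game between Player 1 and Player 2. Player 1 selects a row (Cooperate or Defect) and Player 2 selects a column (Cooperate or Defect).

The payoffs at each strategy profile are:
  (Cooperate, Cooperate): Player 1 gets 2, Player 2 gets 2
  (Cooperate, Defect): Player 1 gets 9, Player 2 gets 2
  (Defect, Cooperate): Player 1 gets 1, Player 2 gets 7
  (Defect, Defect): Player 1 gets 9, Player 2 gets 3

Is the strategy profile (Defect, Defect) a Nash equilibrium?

At (Defect, Defect), Player 1 earns 9; switching to Cooperate would give 9, so Player 1 has no profitable deviation.
Player 2 earns 3; switching to Cooperate would give 7, so Player 2 would deviate.
Since at least one player can profitably deviate, this is not a Nash equilibrium.

No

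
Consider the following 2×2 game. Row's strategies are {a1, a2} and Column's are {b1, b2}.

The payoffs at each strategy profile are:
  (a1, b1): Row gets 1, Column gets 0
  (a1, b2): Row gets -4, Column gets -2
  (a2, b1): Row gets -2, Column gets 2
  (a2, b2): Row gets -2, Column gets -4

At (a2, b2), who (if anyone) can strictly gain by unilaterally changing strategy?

Row at (a2, b2) earns -2; deviating to a1 yields -4 — not better.
Column earns -4; deviating to b1 yields 2 — a strict improvement.
Only Column has a strictly profitable deviation.

Column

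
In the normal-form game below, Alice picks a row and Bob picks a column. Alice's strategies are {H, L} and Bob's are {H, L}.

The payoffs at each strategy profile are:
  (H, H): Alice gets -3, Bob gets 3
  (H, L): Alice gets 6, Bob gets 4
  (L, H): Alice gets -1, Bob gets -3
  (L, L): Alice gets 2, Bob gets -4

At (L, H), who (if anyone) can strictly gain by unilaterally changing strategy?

Neither

Alice at (L, H) earns -1; deviating to H yields -3 — not better.
Bob earns -3; deviating to L yields -4 — not better.
Neither player can strictly improve; the profile is a Nash equilibrium.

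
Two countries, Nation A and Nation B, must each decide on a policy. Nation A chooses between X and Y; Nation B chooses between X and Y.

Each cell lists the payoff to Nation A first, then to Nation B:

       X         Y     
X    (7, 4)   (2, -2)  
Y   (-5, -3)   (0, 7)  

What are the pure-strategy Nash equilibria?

(X, X): Nation A gets 7 ≥ -5 from Y, and Nation B gets 4 ≥ -2 from Y — Nash equilibrium.
(X, Y): Nation B prefers X (4 > -2) — not an equilibrium.
(Y, X): Nation A prefers X (7 > -5); Nation B prefers Y (7 > -3) — not an equilibrium.
(Y, Y): Nation A prefers X (2 > 0) — not an equilibrium.

(X, X)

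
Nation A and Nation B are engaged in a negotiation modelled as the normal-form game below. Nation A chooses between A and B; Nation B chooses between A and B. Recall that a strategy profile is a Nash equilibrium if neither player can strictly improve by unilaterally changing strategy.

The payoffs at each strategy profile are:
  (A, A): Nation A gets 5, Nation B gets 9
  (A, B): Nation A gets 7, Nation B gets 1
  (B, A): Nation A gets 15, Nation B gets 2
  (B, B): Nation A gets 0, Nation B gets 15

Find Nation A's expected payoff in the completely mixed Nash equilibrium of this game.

First find y, the probability Nation B plays A, from Nation A's indifference between A and B: 5y + 7(1−y) = 15y, giving y = 7/17.
Since Nation A is indifferent in equilibrium, Nation A's expected payoff equals the payoff from either row against (7/17, 10/17). Using A: 5(7/17) + 7(10/17) = 105/17.

105/17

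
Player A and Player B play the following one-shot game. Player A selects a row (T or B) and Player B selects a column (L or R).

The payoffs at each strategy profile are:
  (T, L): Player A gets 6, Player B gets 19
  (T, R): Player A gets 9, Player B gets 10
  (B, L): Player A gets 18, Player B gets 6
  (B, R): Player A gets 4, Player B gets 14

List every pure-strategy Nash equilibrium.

none

(T, L): Player A prefers B (18 > 6) — not an equilibrium.
(T, R): Player B prefers L (19 > 10) — not an equilibrium.
(B, L): Player B prefers R (14 > 6) — not an equilibrium.
(B, R): Player A prefers T (9 > 4) — not an equilibrium.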